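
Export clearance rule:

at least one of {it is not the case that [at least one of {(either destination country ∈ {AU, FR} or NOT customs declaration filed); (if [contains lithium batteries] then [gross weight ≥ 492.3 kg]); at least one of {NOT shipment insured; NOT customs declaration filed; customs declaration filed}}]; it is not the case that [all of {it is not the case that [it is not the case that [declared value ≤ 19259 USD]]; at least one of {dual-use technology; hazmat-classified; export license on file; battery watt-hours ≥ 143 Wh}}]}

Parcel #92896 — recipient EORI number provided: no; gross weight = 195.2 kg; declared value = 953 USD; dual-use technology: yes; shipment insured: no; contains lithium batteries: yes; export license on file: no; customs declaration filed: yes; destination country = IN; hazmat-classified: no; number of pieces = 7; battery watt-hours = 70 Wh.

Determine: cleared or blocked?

Atomic conditions:
  destination country ∈ {AU, FR}: IN is not in the set → false
  NOT customs declaration filed: yes → false
  contains lithium batteries: yes → true
  gross weight ≥ 492.3 kg: 195.2 ≥ 492.3 is false
  NOT shipment insured: no → true
  customs declaration filed: yes → true
  declared value ≤ 19259 USD: 953 ≤ 19259 is true
  dual-use technology: yes → true
  hazmat-classified: no → false
  export license on file: no → false
  battery watt-hours ≥ 143 Wh: 70 ≥ 143 is false
Combine:
[1.1.1] false OR false = false
[1.1.2] true → false = false
[1.1.3] true OR false OR true = true
[1.1] false OR false OR true = true
[1] NOT true = false
[2.1.1.1] NOT true = false
[2.1.1] NOT false = true
[2.1.2] true OR false OR false OR false = true
[2.1] true AND true = true
[2] NOT true = false
[root] false OR false = false
Overall: false → blocked

Blocked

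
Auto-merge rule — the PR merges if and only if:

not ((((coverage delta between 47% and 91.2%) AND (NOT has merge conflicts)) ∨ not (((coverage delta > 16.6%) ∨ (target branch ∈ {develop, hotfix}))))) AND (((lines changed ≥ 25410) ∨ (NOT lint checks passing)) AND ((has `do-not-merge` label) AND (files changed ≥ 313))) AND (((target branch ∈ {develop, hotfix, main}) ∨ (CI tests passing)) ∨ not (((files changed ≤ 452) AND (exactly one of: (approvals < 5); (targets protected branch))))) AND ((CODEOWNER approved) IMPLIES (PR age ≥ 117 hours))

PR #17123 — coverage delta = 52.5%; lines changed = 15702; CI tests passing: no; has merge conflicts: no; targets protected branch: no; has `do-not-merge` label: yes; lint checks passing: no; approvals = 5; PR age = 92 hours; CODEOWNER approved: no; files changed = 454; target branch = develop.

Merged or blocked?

Blocked

Atomic conditions:
  coverage delta between 47% and 91.2%: 52.5 in [47, 91.2] is true
  NOT has merge conflicts: no → true
  coverage delta > 16.6%: 52.5 > 16.6 is true
  target branch ∈ {develop, hotfix}: develop is in the set → true
  lines changed ≥ 25410: 15702 ≥ 25410 is false
  NOT lint checks passing: no → true
  has `do-not-merge` label: yes → true
  files changed ≥ 313: 454 ≥ 313 is true
  target branch ∈ {develop, hotfix, main}: develop is in the set → true
  CI tests passing: no → false
  files changed ≤ 452: 454 ≤ 452 is false
  approvals < 5: 5 < 5 is false
  targets protected branch: no → false
  CODEOWNER approved: no → false
  PR age ≥ 117 hours: 92 ≥ 117 is false
Combine:
[1.1.1] true AND true = true
[1.1.2.1] true OR true = true
[1.1.2] NOT true = false
[1.1] true OR false = true
[1] NOT true = false
[2.1] false OR true = true
[2.2] true AND true = true
[2] true AND true = true
[3.1] true OR false = true
[3.2.1.2] exactly-one(false, false) = false
[3.2.1] false AND false = false
[3.2] NOT false = true
[3] true OR true = true
[4] false → false (antecedent false ⇒ implication holds) = true
[root] false AND true AND true AND true = false
Overall: false → blocked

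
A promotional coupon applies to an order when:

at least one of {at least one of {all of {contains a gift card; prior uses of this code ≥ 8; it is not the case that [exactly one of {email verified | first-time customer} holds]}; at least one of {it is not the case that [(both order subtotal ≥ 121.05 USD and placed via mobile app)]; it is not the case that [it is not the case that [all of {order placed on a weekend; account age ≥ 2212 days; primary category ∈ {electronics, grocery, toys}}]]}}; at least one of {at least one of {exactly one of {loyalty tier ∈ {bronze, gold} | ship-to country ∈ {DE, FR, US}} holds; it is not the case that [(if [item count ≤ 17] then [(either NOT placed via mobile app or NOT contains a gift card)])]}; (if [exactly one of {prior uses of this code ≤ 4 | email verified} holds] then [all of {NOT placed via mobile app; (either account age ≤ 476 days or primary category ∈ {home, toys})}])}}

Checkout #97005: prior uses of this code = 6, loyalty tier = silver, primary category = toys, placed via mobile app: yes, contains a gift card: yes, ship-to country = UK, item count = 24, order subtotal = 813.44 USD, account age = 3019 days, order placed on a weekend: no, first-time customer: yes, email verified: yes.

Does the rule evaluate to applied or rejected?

Rejected

Atomic conditions:
  contains a gift card: yes → true
  prior uses of this code ≥ 8: 6 ≥ 8 is false
  email verified: yes → true
  first-time customer: yes → true
  order subtotal ≥ 121.05 USD: 813.44 ≥ 121.05 is true
  placed via mobile app: yes → true
  order placed on a weekend: no → false
  account age ≥ 2212 days: 3019 ≥ 2212 is true
  primary category ∈ {electronics, grocery, toys}: toys is in the set → true
  loyalty tier ∈ {bronze, gold}: silver is not in the set → false
  ship-to country ∈ {DE, FR, US}: UK is not in the set → false
  item count ≤ 17: 24 ≤ 17 is false
  NOT placed via mobile app: yes → false
  NOT contains a gift card: yes → false
  prior uses of this code ≤ 4: 6 ≤ 4 is false
  account age ≤ 476 days: 3019 ≤ 476 is false
  primary category ∈ {home, toys}: toys is in the set → true
Combine:
[1.1.3.1] exactly-one(true, true) = false
[1.1.3] NOT false = true
[1.1] true AND false AND true = false
[1.2.1.1] true AND true = true
[1.2.1] NOT true = false
[1.2.2.1.1] false AND true AND true = false
[1.2.2.1] NOT false = true
[1.2.2] NOT true = false
[1.2] false OR false = false
[1] false OR false = false
[2.1.1] exactly-one(false, false) = false
[2.1.2.1.2] false OR false = false
[2.1.2.1] false → false (antecedent false ⇒ implication holds) = true
[2.1.2] NOT true = false
[2.1] false OR false = false
[2.2.1] exactly-one(false, true) = true
[2.2.2.2] false OR true = true
[2.2.2] false AND true = false
[2.2] true → false = false
[2] false OR false = false
[root] false OR false = false
Overall: false → rejected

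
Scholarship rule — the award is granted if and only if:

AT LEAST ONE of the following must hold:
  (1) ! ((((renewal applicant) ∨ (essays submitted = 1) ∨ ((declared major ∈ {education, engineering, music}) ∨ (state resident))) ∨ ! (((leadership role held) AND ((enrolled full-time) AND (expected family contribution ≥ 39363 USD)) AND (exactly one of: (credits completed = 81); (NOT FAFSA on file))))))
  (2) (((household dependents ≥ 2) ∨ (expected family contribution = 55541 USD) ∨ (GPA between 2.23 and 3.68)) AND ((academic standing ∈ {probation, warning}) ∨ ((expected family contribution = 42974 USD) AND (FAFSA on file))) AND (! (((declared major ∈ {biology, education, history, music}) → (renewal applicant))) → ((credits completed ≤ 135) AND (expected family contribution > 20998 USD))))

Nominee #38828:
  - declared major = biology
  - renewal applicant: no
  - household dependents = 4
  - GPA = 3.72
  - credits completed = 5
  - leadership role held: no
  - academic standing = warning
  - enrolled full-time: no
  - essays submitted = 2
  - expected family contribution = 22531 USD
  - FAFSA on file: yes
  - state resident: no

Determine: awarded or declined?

Atomic conditions:
  renewal applicant: no → false
  essays submitted = 1: 2 == 1 is false
  declared major ∈ {education, engineering, music}: biology is not in the set → false
  state resident: no → false
  leadership role held: no → false
  enrolled full-time: no → false
  expected family contribution ≥ 39363 USD: 22531 ≥ 39363 is false
  credits completed = 81: 5 == 81 is false
  NOT FAFSA on file: yes → false
  household dependents ≥ 2: 4 ≥ 2 is true
  expected family contribution = 55541 USD: 22531 == 55541 is false
  GPA between 2.23 and 3.68: 3.72 in [2.23, 3.68] is false
  academic standing ∈ {probation, warning}: warning is in the set → true
  expected family contribution = 42974 USD: 22531 == 42974 is false
  FAFSA on file: yes → true
  declared major ∈ {biology, education, history, music}: biology is in the set → true
  credits completed ≤ 135: 5 ≤ 135 is true
  expected family contribution > 20998 USD: 22531 > 20998 is true
Combine:
[1.1.1.3] false OR false = false
[1.1.1] false OR false OR false = false
[1.1.2.1.2] false AND false = false
[1.1.2.1.3] exactly-one(false, false) = false
[1.1.2.1] false AND false AND false = false
[1.1.2] NOT false = true
[1.1] false OR true = true
[1] NOT true = false
[2.1] true OR false OR false = true
[2.2.2] false AND true = false
[2.2] true OR false = true
[2.3.1.1] true → false = false
[2.3.1] NOT false = true
[2.3.2] true AND true = true
[2.3] true → true = true
[2] true AND true AND true = true
[root] false OR true = true
Overall: true → awarded

Awarded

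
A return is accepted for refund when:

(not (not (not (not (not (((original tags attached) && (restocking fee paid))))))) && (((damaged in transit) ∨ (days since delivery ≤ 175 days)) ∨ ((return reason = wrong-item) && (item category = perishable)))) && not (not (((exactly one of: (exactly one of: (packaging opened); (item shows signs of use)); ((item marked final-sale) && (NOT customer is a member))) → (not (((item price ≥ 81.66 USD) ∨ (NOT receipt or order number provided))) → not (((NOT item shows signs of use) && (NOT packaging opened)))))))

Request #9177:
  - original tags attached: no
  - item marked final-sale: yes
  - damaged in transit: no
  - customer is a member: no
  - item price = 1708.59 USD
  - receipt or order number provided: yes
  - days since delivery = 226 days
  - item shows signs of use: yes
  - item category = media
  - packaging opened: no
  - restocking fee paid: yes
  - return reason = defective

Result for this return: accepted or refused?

Refused

Atomic conditions:
  original tags attached: no → false
  restocking fee paid: yes → true
  damaged in transit: no → false
  days since delivery ≤ 175 days: 226 ≤ 175 is false
  return reason = wrong-item: defective == wrong-item is false
  item category = perishable: media == perishable is false
  packaging opened: no → false
  item shows signs of use: yes → true
  item marked final-sale: yes → true
  NOT customer is a member: no → true
  item price ≥ 81.66 USD: 1708.59 ≥ 81.66 is true
  NOT receipt or order number provided: yes → false
  NOT item shows signs of use: yes → false
  NOT packaging opened: no → true
Combine:
[1.1.1.1.1.1.1] false AND true = false
[1.1.1.1.1.1] NOT false = true
[1.1.1.1.1] NOT true = false
[1.1.1.1] NOT false = true
[1.1.1] NOT true = false
[1.1] NOT false = true
[1.2.1] false OR false = false
[1.2.2] false AND false = false
[1.2] false OR false = false
[1] true AND false = false
[2.1.1.1.1] exactly-one(false, true) = true
[2.1.1.1.2] true AND true = true
[2.1.1.1] exactly-one(true, true) = false
[2.1.1.2.1.1] true OR false = true
[2.1.1.2.1] NOT true = false
[2.1.1.2.2.1] false AND true = false
[2.1.1.2.2] NOT false = true
[2.1.1.2] false → true (antecedent false ⇒ implication holds) = true
[2.1.1] false → true (antecedent false ⇒ implication holds) = true
[2.1] NOT true = false
[2] NOT false = true
[root] false AND true = false
Overall: false → refused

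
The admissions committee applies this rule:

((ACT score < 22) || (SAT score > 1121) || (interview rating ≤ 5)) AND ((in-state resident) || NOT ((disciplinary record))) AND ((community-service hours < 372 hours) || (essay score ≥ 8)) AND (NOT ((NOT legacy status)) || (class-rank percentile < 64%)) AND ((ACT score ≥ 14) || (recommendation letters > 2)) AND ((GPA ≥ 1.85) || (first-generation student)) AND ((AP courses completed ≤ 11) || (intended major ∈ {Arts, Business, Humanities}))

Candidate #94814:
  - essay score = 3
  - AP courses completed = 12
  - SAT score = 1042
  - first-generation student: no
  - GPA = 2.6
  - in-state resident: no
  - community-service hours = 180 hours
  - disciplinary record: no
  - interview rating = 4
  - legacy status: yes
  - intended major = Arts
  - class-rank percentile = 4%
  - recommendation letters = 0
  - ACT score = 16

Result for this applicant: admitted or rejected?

Atomic conditions:
  ACT score < 22: 16 < 22 is true
  SAT score > 1121: 1042 > 1121 is false
  interview rating ≤ 5: 4 ≤ 5 is true
  in-state resident: no → false
  disciplinary record: no → false
  community-service hours < 372 hours: 180 < 372 is true
  essay score ≥ 8: 3 ≥ 8 is false
  NOT legacy status: yes → false
  class-rank percentile < 64%: 4 < 64 is true
  ACT score ≥ 14: 16 ≥ 14 is true
  recommendation letters > 2: 0 > 2 is false
  GPA ≥ 1.85: 2.6 ≥ 1.85 is true
  first-generation student: no → false
  AP courses completed ≤ 11: 12 ≤ 11 is false
  intended major ∈ {Arts, Business, Humanities}: Arts is in the set → true
Combine:
[1] true OR false OR true = true
[2.2] NOT false = true
[2] false OR true = true
[3] true OR false = true
[4.1] NOT false = true
[4] true OR true = true
[5] true OR false = true
[6] true OR false = true
[7] false OR true = true
[root] true AND true AND true AND true AND true AND true AND true = true
Overall: true → admitted

Admitted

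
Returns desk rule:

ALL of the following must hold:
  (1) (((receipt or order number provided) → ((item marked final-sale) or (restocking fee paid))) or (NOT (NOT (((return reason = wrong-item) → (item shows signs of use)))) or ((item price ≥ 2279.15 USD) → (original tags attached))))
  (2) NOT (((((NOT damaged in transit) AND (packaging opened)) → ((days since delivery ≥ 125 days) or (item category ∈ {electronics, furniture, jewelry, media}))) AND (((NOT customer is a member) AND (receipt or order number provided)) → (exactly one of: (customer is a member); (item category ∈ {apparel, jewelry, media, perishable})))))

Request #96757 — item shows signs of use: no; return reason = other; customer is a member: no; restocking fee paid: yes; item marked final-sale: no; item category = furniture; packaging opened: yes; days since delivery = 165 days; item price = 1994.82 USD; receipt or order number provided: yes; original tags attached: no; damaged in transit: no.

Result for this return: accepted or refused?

Atomic conditions:
  receipt or order number provided: yes → true
  item marked final-sale: no → false
  restocking fee paid: yes → true
  return reason = wrong-item: other == wrong-item is false
  item shows signs of use: no → false
  item price ≥ 2279.15 USD: 1994.82 ≥ 2279.15 is false
  original tags attached: no → false
  NOT damaged in transit: no → true
  packaging opened: yes → true
  days since delivery ≥ 125 days: 165 ≥ 125 is true
  item category ∈ {electronics, furniture, jewelry, media}: furniture is in the set → true
  NOT customer is a member: no → true
  customer is a member: no → false
  item category ∈ {apparel, jewelry, media, perishable}: furniture is not in the set → false
Combine:
[1.1.2] false OR true = true
[1.1] true → true = true
[1.2.1.1.1] false → false (antecedent false ⇒ implication holds) = true
[1.2.1.1] NOT true = false
[1.2.1] NOT false = true
[1.2.2] false → false (antecedent false ⇒ implication holds) = true
[1.2] true OR true = true
[1] true OR true = true
[2.1.1.1] true AND true = true
[2.1.1.2] true OR true = true
[2.1.1] true → true = true
[2.1.2.1] true AND true = true
[2.1.2.2] exactly-one(false, false) = false
[2.1.2] true → false = false
[2.1] true AND false = false
[2] NOT false = true
[root] true AND true = true
Overall: true → accepted

Accepted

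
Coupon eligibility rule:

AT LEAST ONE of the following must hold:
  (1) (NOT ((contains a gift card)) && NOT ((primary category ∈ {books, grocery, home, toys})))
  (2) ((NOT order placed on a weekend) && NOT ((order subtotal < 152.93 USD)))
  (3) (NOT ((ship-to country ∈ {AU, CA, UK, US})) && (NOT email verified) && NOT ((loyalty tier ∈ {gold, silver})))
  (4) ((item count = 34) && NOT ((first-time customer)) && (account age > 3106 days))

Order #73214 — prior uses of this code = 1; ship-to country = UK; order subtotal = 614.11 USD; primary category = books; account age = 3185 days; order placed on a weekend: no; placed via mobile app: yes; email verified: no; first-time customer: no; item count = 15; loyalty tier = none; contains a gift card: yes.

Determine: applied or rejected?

Atomic conditions:
  contains a gift card: yes → true
  primary category ∈ {books, grocery, home, toys}: books is in the set → true
  NOT order placed on a weekend: no → true
  order subtotal < 152.93 USD: 614.11 < 152.93 is false
  ship-to country ∈ {AU, CA, UK, US}: UK is in the set → true
  NOT email verified: no → true
  loyalty tier ∈ {gold, silver}: none is not in the set → false
  item count = 34: 15 == 34 is false
  first-time customer: no → false
  account age > 3106 days: 3185 > 3106 is true
Combine:
[1.1] NOT true = false
[1.2] NOT true = false
[1] false AND false = false
[2.2] NOT false = true
[2] true AND true = true
[3.1] NOT true = false
[3.3] NOT false = true
[3] false AND true AND true = false
[4.2] NOT false = true
[4] false AND true AND true = false
[root] false OR true OR false OR false = true
Overall: true → applied

Applied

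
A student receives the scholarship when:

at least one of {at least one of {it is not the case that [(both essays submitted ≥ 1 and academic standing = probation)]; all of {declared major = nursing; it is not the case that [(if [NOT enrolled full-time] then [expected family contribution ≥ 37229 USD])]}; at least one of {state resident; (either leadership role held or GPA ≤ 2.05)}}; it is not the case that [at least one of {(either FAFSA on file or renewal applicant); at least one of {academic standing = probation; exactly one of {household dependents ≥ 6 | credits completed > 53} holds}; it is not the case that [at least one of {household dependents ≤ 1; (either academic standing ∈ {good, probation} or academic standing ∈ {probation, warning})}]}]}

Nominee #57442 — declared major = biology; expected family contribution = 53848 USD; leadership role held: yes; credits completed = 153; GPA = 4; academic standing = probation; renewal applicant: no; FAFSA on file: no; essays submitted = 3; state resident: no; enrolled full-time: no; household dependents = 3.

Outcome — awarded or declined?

Atomic conditions:
  essays submitted ≥ 1: 3 ≥ 1 is true
  academic standing = probation: probation == probation is true
  declared major = nursing: biology == nursing is false
  NOT enrolled full-time: no → true
  expected family contribution ≥ 37229 USD: 53848 ≥ 37229 is true
  state resident: no → false
  leadership role held: yes → true
  GPA ≤ 2.05: 4 ≤ 2.05 is false
  FAFSA on file: no → false
  renewal applicant: no → false
  household dependents ≥ 6: 3 ≥ 6 is false
  credits completed > 53: 153 > 53 is true
  household dependents ≤ 1: 3 ≤ 1 is false
  academic standing ∈ {good, probation}: probation is in the set → true
  academic standing ∈ {probation, warning}: probation is in the set → true
Combine:
[1.1.1] true AND true = true
[1.1] NOT true = false
[1.2.2.1] true → true = true
[1.2.2] NOT true = false
[1.2] false AND false = false
[1.3.2] true OR false = true
[1.3] false OR true = true
[1] false OR false OR true = true
[2.1.1] false OR false = false
[2.1.2.2] exactly-one(false, true) = true
[2.1.2] true OR true = true
[2.1.3.1.2] true OR true = true
[2.1.3.1] false OR true = true
[2.1.3] NOT true = false
[2.1] false OR true OR false = true
[2] NOT true = false
[root] true OR false = true
Overall: true → awarded

Awarded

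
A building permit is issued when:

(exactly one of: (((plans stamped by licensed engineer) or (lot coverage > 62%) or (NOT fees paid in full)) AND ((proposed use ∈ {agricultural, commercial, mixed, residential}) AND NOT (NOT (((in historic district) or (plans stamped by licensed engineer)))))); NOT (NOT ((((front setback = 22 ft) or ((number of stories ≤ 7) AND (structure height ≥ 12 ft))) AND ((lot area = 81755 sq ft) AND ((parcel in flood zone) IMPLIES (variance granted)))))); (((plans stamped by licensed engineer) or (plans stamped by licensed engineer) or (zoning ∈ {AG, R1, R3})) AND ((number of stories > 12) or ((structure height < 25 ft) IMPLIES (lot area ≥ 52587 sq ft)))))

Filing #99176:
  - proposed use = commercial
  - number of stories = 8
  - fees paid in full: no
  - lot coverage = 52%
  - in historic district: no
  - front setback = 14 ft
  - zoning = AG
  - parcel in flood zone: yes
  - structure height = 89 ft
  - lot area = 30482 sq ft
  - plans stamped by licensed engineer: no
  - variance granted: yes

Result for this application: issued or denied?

Issued

Atomic conditions:
  plans stamped by licensed engineer: no → false
  lot coverage > 62%: 52 > 62 is false
  NOT fees paid in full: no → true
  proposed use ∈ {agricultural, commercial, mixed, residential}: commercial is in the set → true
  in historic district: no → false
  front setback = 22 ft: 14 == 22 is false
  number of stories ≤ 7: 8 ≤ 7 is false
  structure height ≥ 12 ft: 89 ≥ 12 is true
  lot area = 81755 sq ft: 30482 == 81755 is false
  parcel in flood zone: yes → true
  variance granted: yes → true
  zoning ∈ {AG, R1, R3}: AG is in the set → true
  number of stories > 12: 8 > 12 is false
  structure height < 25 ft: 89 < 25 is false
  lot area ≥ 52587 sq ft: 30482 ≥ 52587 is false
Combine:
[1.1] false OR false OR true = true
[1.2.2.1.1] false OR false = false
[1.2.2.1] NOT false = true
[1.2.2] NOT true = false
[1.2] true AND false = false
[1] true AND false = false
[2.1.1.1.2] false AND true = false
[2.1.1.1] false OR false = false
[2.1.1.2.2] true → true = true
[2.1.1.2] false AND true = false
[2.1.1] false AND false = false
[2.1] NOT false = true
[2] NOT true = false
[3.1] false OR false OR true = true
[3.2.2] false → false (antecedent false ⇒ implication holds) = true
[3.2] false OR true = true
[3] true AND true = true
[root] exactly-one(false, false, true) = true
Overall: true → issued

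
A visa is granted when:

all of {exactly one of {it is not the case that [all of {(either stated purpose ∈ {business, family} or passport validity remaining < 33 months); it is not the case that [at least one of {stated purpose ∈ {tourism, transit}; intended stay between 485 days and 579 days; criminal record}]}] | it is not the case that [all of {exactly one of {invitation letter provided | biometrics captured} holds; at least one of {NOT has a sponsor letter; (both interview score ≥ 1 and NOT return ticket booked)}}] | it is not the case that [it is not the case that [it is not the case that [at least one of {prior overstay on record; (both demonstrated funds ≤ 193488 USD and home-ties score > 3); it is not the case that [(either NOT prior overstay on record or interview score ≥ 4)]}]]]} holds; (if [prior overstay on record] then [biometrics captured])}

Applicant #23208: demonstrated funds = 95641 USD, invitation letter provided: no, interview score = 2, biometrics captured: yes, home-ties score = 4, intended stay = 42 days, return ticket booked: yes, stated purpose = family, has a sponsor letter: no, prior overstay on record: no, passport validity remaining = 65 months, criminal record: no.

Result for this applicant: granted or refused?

Refused

Atomic conditions:
  stated purpose ∈ {business, family}: family is in the set → true
  passport validity remaining < 33 months: 65 < 33 is false
  stated purpose ∈ {tourism, transit}: family is not in the set → false
  intended stay between 485 days and 579 days: 42 in [485, 579] is false
  criminal record: no → false
  invitation letter provided: no → false
  biometrics captured: yes → true
  NOT has a sponsor letter: no → true
  interview score ≥ 1: 2 ≥ 1 is true
  NOT return ticket booked: yes → false
  prior overstay on record: no → false
  demonstrated funds ≤ 193488 USD: 95641 ≤ 193488 is true
  home-ties score > 3: 4 > 3 is true
  NOT prior overstay on record: no → true
  interview score ≥ 4: 2 ≥ 4 is false
Combine:
[1.1.1.1] true OR false = true
[1.1.1.2.1] false OR false OR false = false
[1.1.1.2] NOT false = true
[1.1.1] true AND true = true
[1.1] NOT true = false
[1.2.1.1] exactly-one(false, true) = true
[1.2.1.2.2] true AND false = false
[1.2.1.2] true OR false = true
[1.2.1] true AND true = true
[1.2] NOT true = false
[1.3.1.1.1.2] true AND true = true
[1.3.1.1.1.3.1] true OR false = true
[1.3.1.1.1.3] NOT true = false
[1.3.1.1.1] false OR true OR false = true
[1.3.1.1] NOT true = false
[1.3.1] NOT false = true
[1.3] NOT true = false
[1] exactly-one(false, false, false) = false
[2] false → true (antecedent false ⇒ implication holds) = true
[root] false AND true = false
Overall: false → refused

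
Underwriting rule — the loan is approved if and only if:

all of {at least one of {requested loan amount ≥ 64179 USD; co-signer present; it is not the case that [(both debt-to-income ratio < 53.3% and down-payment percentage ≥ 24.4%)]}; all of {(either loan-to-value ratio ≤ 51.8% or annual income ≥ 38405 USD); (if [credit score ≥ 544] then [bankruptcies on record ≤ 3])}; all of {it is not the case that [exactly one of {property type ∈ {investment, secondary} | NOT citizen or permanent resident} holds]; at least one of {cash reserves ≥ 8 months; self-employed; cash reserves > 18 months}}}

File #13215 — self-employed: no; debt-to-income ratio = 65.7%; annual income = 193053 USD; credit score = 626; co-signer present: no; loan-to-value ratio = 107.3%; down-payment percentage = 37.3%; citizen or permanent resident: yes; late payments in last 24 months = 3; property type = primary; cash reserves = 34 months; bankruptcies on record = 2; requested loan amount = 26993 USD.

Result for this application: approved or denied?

Atomic conditions:
  requested loan amount ≥ 64179 USD: 26993 ≥ 64179 is false
  co-signer present: no → false
  debt-to-income ratio < 53.3%: 65.7 < 53.3 is false
  down-payment percentage ≥ 24.4%: 37.3 ≥ 24.4 is true
  loan-to-value ratio ≤ 51.8%: 107.3 ≤ 51.8 is false
  annual income ≥ 38405 USD: 193053 ≥ 38405 is true
  credit score ≥ 544: 626 ≥ 544 is true
  bankruptcies on record ≤ 3: 2 ≤ 3 is true
  property type ∈ {investment, secondary}: primary is not in the set → false
  NOT citizen or permanent resident: yes → false
  cash reserves ≥ 8 months: 34 ≥ 8 is true
  self-employed: no → false
  cash reserves > 18 months: 34 > 18 is true
Combine:
[1.3.1] false AND true = false
[1.3] NOT false = true
[1] false OR false OR true = true
[2.1] false OR true = true
[2.2] true → true = true
[2] true AND true = true
[3.1.1] exactly-one(false, false) = false
[3.1] NOT false = true
[3.2] true OR false OR true = true
[3] true AND true = true
[root] true AND true AND true = true
Overall: true → approved

Approved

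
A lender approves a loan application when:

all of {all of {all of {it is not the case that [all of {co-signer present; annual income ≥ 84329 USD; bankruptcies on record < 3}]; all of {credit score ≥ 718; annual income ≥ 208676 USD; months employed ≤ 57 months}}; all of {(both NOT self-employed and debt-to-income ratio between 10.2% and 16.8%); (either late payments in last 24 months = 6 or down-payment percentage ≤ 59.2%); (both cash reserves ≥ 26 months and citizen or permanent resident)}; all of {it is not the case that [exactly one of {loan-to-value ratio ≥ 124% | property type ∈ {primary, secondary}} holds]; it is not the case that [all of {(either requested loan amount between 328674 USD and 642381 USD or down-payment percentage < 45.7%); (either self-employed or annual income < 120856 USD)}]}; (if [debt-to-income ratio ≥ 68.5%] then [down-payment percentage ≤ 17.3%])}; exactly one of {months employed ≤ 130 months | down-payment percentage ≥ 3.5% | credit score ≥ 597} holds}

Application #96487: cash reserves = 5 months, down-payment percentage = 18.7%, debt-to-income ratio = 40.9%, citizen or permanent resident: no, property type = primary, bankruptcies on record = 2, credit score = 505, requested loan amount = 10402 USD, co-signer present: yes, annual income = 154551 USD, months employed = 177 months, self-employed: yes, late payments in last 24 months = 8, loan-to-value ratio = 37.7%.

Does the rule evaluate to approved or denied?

Atomic conditions:
  co-signer present: yes → true
  annual income ≥ 84329 USD: 154551 ≥ 84329 is true
  bankruptcies on record < 3: 2 < 3 is true
  credit score ≥ 718: 505 ≥ 718 is false
  annual income ≥ 208676 USD: 154551 ≥ 208676 is false
  months employed ≤ 57 months: 177 ≤ 57 is false
  NOT self-employed: yes → false
  debt-to-income ratio between 10.2% and 16.8%: 40.9 in [10.2, 16.8] is false
  late payments in last 24 months = 6: 8 == 6 is false
  down-payment percentage ≤ 59.2%: 18.7 ≤ 59.2 is true
  cash reserves ≥ 26 months: 5 ≥ 26 is false
  citizen or permanent resident: no → false
  loan-to-value ratio ≥ 124%: 37.7 ≥ 124 is false
  property type ∈ {primary, secondary}: primary is in the set → true
  requested loan amount between 328674 USD and 642381 USD: 10402 in [328674, 642381] is false
  down-payment percentage < 45.7%: 18.7 < 45.7 is true
  self-employed: yes → true
  annual income < 120856 USD: 154551 < 120856 is false
  debt-to-income ratio ≥ 68.5%: 40.9 ≥ 68.5 is false
  down-payment percentage ≤ 17.3%: 18.7 ≤ 17.3 is false
  months employed ≤ 130 months: 177 ≤ 130 is false
  down-payment percentage ≥ 3.5%: 18.7 ≥ 3.5 is true
  credit score ≥ 597: 505 ≥ 597 is false
Combine:
[1.1.1.1] true AND true AND true = true
[1.1.1] NOT true = false
[1.1.2] false AND false AND false = false
[1.1] false AND false = false
[1.2.1] false AND false = false
[1.2.2] false OR true = true
[1.2.3] false AND false = false
[1.2] false AND true AND false = false
[1.3.1.1] exactly-one(false, true) = true
[1.3.1] NOT true = false
[1.3.2.1.1] false OR true = true
[1.3.2.1.2] true OR false = true
[1.3.2.1] true AND true = true
[1.3.2] NOT true = false
[1.3] false AND false = false
[1.4] false → false (antecedent false ⇒ implication holds) = true
[1] false AND false AND false AND true = false
[2] exactly-one(false, true, false) = true
[root] false AND true = false
Overall: false → denied

Denied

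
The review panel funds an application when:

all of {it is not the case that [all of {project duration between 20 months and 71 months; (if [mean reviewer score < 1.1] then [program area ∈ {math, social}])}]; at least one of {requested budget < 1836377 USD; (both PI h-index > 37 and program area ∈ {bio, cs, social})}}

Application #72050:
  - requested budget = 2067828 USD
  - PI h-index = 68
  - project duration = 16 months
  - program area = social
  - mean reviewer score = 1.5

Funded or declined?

Atomic conditions:
  project duration between 20 months and 71 months: 16 in [20, 71] is false
  mean reviewer score < 1.1: 1.5 < 1.1 is false
  program area ∈ {math, social}: social is in the set → true
  requested budget < 1836377 USD: 2067828 < 1836377 is false
  PI h-index > 37: 68 > 37 is true
  program area ∈ {bio, cs, social}: social is in the set → true
Combine:
[1.1.2] false → true (antecedent false ⇒ implication holds) = true
[1.1] false AND true = false
[1] NOT false = true
[2.2] true AND true = true
[2] false OR true = true
[root] true AND true = true
Overall: true → funded

Funded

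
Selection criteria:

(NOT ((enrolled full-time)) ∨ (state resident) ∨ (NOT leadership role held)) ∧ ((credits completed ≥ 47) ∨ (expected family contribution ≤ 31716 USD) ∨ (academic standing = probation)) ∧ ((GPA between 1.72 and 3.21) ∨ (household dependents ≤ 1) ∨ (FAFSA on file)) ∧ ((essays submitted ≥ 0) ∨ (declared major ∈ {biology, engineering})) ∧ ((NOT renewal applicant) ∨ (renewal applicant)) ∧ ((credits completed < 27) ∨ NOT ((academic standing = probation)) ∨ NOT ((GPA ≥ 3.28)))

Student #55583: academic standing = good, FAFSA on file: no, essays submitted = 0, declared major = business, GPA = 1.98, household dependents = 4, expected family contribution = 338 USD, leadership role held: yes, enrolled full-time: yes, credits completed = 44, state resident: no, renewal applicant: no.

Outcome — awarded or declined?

Declined

Atomic conditions:
  enrolled full-time: yes → true
  state resident: no → false
  NOT leadership role held: yes → false
  credits completed ≥ 47: 44 ≥ 47 is false
  expected family contribution ≤ 31716 USD: 338 ≤ 31716 is true
  academic standing = probation: good == probation is false
  GPA between 1.72 and 3.21: 1.98 in [1.72, 3.21] is true
  household dependents ≤ 1: 4 ≤ 1 is false
  FAFSA on file: no → false
  essays submitted ≥ 0: 0 ≥ 0 is true
  declared major ∈ {biology, engineering}: business is not in the set → false
  NOT renewal applicant: no → true
  renewal applicant: no → false
  credits completed < 27: 44 < 27 is false
  GPA ≥ 3.28: 1.98 ≥ 3.28 is false
Combine:
[1.1] NOT true = false
[1] false OR false OR false = false
[2] false OR true OR false = true
[3] true OR false OR false = true
[4] true OR false = true
[5] true OR false = true
[6.2] NOT false = true
[6.3] NOT false = true
[6] false OR true OR true = true
[root] false AND true AND true AND true AND true AND true = false
Overall: false → declined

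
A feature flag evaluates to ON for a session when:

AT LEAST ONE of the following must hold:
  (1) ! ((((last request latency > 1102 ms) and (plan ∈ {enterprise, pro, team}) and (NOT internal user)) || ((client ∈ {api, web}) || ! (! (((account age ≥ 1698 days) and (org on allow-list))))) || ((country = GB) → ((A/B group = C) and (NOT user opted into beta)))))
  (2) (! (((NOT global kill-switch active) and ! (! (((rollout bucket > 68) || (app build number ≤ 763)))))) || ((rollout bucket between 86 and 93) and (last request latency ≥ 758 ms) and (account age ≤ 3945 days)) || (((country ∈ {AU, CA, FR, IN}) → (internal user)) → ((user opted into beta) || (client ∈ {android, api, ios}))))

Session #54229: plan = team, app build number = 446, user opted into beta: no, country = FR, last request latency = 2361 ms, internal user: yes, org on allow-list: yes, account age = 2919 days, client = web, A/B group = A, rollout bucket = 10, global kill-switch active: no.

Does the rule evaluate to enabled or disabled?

Atomic conditions:
  last request latency > 1102 ms: 2361 > 1102 is true
  plan ∈ {enterprise, pro, team}: team is in the set → true
  NOT internal user: yes → false
  client ∈ {api, web}: web is in the set → true
  account age ≥ 1698 days: 2919 ≥ 1698 is true
  org on allow-list: yes → true
  country = GB: FR == GB is false
  A/B group = C: A == C is false
  NOT user opted into beta: no → true
  NOT global kill-switch active: no → true
  rollout bucket > 68: 10 > 68 is false
  app build number ≤ 763: 446 ≤ 763 is true
  rollout bucket between 86 and 93: 10 in [86, 93] is false
  last request latency ≥ 758 ms: 2361 ≥ 758 is true
  account age ≤ 3945 days: 2919 ≤ 3945 is true
  country ∈ {AU, CA, FR, IN}: FR is in the set → true
  internal user: yes → true
  user opted into beta: no → false
  client ∈ {android, api, ios}: web is not in the set → false
Combine:
[1.1.1] true AND true AND false = false
[1.1.2.2.1.1] true AND true = true
[1.1.2.2.1] NOT true = false
[1.1.2.2] NOT false = true
[1.1.2] true OR true = true
[1.1.3.2] false AND true = false
[1.1.3] false → false (antecedent false ⇒ implication holds) = true
[1.1] false OR true OR true = true
[1] NOT true = false
[2.1.1.2.1.1] false OR true = true
[2.1.1.2.1] NOT true = false
[2.1.1.2] NOT false = true
[2.1.1] true AND true = true
[2.1] NOT true = false
[2.2] false AND true AND true = false
[2.3.1] true → true = true
[2.3.2] false OR false = false
[2.3] true → false = false
[2] false OR false OR false = false
[root] false OR false = false
Overall: false → disabled

Disabled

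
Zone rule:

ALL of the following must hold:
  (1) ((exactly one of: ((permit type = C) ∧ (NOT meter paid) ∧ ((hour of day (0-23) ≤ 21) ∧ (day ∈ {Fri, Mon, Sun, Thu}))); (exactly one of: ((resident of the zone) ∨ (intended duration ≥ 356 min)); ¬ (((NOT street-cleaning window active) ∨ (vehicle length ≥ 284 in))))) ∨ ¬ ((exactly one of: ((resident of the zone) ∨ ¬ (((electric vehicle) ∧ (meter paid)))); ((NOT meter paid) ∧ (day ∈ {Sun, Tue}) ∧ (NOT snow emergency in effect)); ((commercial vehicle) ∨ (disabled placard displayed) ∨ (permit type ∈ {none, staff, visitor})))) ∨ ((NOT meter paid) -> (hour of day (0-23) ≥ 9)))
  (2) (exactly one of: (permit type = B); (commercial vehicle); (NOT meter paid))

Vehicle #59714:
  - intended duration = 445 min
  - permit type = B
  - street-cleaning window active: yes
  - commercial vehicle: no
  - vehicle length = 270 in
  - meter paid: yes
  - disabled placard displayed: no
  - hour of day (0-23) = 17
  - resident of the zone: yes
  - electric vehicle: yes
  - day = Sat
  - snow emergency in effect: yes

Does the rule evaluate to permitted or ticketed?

Permitted

Atomic conditions:
  permit type = C: B == C is false
  NOT meter paid: yes → false
  hour of day (0-23) ≤ 21: 17 ≤ 21 is true
  day ∈ {Fri, Mon, Sun, Thu}: Sat is not in the set → false
  resident of the zone: yes → true
  intended duration ≥ 356 min: 445 ≥ 356 is true
  NOT street-cleaning window active: yes → false
  vehicle length ≥ 284 in: 270 ≥ 284 is false
  electric vehicle: yes → true
  meter paid: yes → true
  day ∈ {Sun, Tue}: Sat is not in the set → false
  NOT snow emergency in effect: yes → false
  commercial vehicle: no → false
  disabled placard displayed: no → false
  permit type ∈ {none, staff, visitor}: B is not in the set → false
  hour of day (0-23) ≥ 9: 17 ≥ 9 is true
  permit type = B: B == B is true
Combine:
[1.1.1.3] true AND false = false
[1.1.1] false AND false AND false = false
[1.1.2.1] true OR true = true
[1.1.2.2.1] false OR false = false
[1.1.2.2] NOT false = true
[1.1.2] exactly-one(true, true) = false
[1.1] exactly-one(false, false) = false
[1.2.1.1.2.1] true AND true = true
[1.2.1.1.2] NOT true = false
[1.2.1.1] true OR false = true
[1.2.1.2] false AND false AND false = false
[1.2.1.3] false OR false OR false = false
[1.2.1] exactly-one(true, false, false) = true
[1.2] NOT true = false
[1.3] false → true (antecedent false ⇒ implication holds) = true
[1] false OR false OR true = true
[2] exactly-one(true, false, false) = true
[root] true AND true = true
Overall: true → permitted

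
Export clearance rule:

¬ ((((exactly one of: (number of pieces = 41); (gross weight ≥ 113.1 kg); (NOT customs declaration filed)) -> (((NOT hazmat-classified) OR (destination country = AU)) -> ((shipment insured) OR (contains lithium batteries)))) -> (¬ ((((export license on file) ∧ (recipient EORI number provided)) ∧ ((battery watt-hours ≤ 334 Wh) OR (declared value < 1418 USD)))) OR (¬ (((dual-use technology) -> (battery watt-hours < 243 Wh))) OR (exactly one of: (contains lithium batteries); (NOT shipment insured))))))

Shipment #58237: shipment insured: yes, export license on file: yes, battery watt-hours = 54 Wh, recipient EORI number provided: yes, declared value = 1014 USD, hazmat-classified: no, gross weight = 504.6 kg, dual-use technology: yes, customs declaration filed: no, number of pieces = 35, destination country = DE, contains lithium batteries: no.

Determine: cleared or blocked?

Atomic conditions:
  number of pieces = 41: 35 == 41 is false
  gross weight ≥ 113.1 kg: 504.6 ≥ 113.1 is true
  NOT customs declaration filed: no → true
  NOT hazmat-classified: no → true
  destination country = AU: DE == AU is false
  shipment insured: yes → true
  contains lithium batteries: no → false
  export license on file: yes → true
  recipient EORI number provided: yes → true
  battery watt-hours ≤ 334 Wh: 54 ≤ 334 is true
  declared value < 1418 USD: 1014 < 1418 is true
  dual-use technology: yes → true
  battery watt-hours < 243 Wh: 54 < 243 is true
  NOT shipment insured: yes → false
Combine:
[1.1.1] exactly-one(false, true, true) = false
[1.1.2.1] true OR false = true
[1.1.2.2] true OR false = true
[1.1.2] true → true = true
[1.1] false → true (antecedent false ⇒ implication holds) = true
[1.2.1.1.1] true AND true = true
[1.2.1.1.2] true OR true = true
[1.2.1.1] true AND true = true
[1.2.1] NOT true = false
[1.2.2.1.1] true → true = true
[1.2.2.1] NOT true = false
[1.2.2.2] exactly-one(false, false) = false
[1.2.2] false OR false = false
[1.2] false OR false = false
[1] true → false = false
[root] NOT false = true
Overall: true → cleared

Cleared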